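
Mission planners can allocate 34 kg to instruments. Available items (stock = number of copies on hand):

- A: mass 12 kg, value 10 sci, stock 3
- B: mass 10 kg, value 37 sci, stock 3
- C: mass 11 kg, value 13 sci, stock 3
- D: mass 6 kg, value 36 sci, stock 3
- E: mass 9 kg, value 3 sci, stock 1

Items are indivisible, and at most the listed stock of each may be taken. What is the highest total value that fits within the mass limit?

146 sci

Top feasible selections:
- 2×B + 2×D: mass 32, value 146
- 1×B + 3×D: mass 28, value 145
- 1×B + 1×C + 2×D: mass 33, value 122
Best: 146 sci.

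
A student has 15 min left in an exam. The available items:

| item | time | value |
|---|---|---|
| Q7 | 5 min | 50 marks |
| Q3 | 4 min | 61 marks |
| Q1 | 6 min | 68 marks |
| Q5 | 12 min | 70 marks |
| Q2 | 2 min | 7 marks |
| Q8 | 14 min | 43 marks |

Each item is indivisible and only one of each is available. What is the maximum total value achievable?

Check high-value combinations within 15 min:
- Q7+Q3+Q1: time 5+4+6=15, value 50+61+68=179
- Q3+Q1+Q2: time 4+6+2=12, value 61+68+7=136
- Q3+Q1: time 4+6=10, value 61+68=129
Best: 179 marks.

179 marks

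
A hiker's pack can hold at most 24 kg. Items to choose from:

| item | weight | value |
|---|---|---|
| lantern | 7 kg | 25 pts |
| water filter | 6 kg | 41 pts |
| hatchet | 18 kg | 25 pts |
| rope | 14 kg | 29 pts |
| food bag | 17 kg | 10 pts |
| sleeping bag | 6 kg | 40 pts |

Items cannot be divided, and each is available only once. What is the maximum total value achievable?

106 pts

Check high-value combinations within 24 kg:
- lantern+water filter+sleeping bag: weight 7+6+6=19, value 25+41+40=106
- water filter+sleeping bag: weight 6+6=12, value 41+40=81
- water filter+rope: weight 6+14=20, value 41+29=70
- rope+sleeping bag: weight 14+6=20, value 29+40=69
- lantern+water filter: weight 7+6=13, value 25+41=66
Best: 106 pts.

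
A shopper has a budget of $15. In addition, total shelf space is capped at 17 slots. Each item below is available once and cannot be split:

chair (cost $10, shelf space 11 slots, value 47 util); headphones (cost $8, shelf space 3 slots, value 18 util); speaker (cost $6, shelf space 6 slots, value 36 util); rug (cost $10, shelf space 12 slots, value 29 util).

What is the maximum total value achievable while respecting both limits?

54 util

Feasible sets respecting both limits:
- headphones+speaker: cost 14, shelf space 9, value 54
- chair: cost 10, shelf space 11, value 47
- speaker: cost 6, shelf space 6, value 36
- rug: cost 10, shelf space 12, value 29
Best: 54 util.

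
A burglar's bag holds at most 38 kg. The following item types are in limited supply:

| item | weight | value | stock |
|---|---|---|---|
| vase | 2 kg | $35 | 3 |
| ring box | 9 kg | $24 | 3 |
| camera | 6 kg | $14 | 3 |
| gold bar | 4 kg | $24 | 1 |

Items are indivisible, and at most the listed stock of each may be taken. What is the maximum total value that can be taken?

Top feasible selections:
- 3×vase + 3×ring box + 1×gold bar: weight 37, value 201
- 3×vase + 1×ring box + 3×camera + 1×gold bar: weight 37, value 195
- 3×vase + 2×ring box + 1×camera + 1×gold bar: weight 34, value 191
Best: $201.

$201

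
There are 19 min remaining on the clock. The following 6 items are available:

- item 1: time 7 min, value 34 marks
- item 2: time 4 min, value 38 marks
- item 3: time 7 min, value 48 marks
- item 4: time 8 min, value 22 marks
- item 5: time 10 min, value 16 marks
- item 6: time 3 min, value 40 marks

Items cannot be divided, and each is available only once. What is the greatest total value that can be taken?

126 marks

Check high-value combinations within 19 min:
- item 2+item 3+item 6: time 4+7+3=14, value 38+48+40=126
- item 1+item 3+item 6: time 7+7+3=17, value 34+48+40=122
- item 1+item 2+item 3: time 7+4+7=18, value 34+38+48=120
Best: 126 marks.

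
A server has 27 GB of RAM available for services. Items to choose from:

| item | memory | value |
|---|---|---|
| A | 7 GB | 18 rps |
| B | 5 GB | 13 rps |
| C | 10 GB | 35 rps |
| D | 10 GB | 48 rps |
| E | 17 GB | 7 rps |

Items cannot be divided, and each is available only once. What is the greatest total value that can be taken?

Check high-value combinations within 27 GB:
- A+C+D: memory 7+10+10=27, value 18+35+48=101
- B+C+D: memory 5+10+10=25, value 13+35+48=96
- C+D: memory 10+10=20, value 35+48=83
Best: 101 rps.

101 rps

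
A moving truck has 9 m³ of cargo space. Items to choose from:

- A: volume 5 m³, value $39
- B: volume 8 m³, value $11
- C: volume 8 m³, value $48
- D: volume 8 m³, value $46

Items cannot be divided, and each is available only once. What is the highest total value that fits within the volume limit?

Check high-value combinations within 9 m³:
- C: volume 8, value 48
- D: volume 8, value 46
- A: volume 5, value 39
- B: volume 8, value 11
Best: $48.

$48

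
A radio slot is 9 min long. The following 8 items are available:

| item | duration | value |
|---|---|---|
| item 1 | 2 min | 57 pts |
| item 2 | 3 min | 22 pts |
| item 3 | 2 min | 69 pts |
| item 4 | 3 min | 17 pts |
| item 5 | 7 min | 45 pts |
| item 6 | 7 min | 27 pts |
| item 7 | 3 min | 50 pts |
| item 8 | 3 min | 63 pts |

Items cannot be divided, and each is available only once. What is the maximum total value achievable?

189 pts

Check high-value combinations within 9 min:
- item 1+item 3+item 8: duration 2+2+3=7, value 57+69+63=189
- item 3+item 7+item 8: duration 2+3+3=8, value 69+50+63=182
- item 1+item 3+item 7: duration 2+2+3=7, value 57+69+50=176
Best: 189 pts.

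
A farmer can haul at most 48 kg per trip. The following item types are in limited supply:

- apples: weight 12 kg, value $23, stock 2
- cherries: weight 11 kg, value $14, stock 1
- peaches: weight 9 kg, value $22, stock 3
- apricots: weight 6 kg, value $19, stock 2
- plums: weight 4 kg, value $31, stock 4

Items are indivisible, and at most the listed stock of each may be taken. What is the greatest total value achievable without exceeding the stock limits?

Top feasible selections:
- 2×peaches + 2×apricots + 4×plums: weight 46, value 206
- 1×cherries + 1×peaches + 2×apricots + 4×plums: weight 48, value 198
- 1×apples + 2×peaches + 4×plums: weight 46, value 191
Best: $206.

$206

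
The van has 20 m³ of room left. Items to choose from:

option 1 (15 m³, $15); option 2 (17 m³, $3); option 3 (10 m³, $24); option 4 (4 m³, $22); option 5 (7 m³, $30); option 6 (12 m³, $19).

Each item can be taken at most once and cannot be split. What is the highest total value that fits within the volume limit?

$54

Check high-value combinations within 20 m³:
- option 3+option 5: volume 10+7=17, value 24+30=54
- option 4+option 5: volume 4+7=11, value 22+30=52
- option 5+option 6: volume 7+12=19, value 30+19=49
- option 3+option 4: volume 10+4=14, value 24+22=46
- option 4+option 6: volume 4+12=16, value 22+19=41
Best: $54.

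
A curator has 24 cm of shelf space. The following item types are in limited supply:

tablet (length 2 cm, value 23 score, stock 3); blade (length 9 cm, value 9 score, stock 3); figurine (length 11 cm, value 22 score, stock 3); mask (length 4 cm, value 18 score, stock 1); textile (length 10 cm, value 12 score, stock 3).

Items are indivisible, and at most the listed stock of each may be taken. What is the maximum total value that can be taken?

Best selections within length 24 and stock limits:
- 3×tablet + 1×figurine + 1×mask: length 21, value 109
- 3×tablet + 1×mask + 1×textile: length 20, value 99
- 3×tablet + 1×blade + 1×mask: length 19, value 96
Best: 109 score.

109 score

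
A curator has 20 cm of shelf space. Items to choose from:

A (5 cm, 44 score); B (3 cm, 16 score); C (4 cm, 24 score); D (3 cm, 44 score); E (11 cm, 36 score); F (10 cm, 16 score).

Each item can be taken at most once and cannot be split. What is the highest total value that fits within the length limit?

Check high-value combinations within 20 cm:
- A+B+C+D: length 5+3+4+3=15, value 44+16+24+44=128
- A+D+E: length 5+3+11=19, value 44+44+36=124
- A+C+D: length 5+4+3=12, value 44+24+44=112
- A+B+D: length 5+3+3=11, value 44+16+44=104
Best: 128 score.

128 score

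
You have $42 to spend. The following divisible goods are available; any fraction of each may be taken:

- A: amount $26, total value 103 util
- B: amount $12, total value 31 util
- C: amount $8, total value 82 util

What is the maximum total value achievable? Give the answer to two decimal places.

Take in order of value per unit:
- C (82/8 per unit): all 8 → value 82, running total 82.00
- A (103/26 per unit): all 26 → value 103, running total 185.00
- B (31/12 per unit): 8 of 12 → value 8×31/12 = 20.6667, running total 205.67
Total 205.67.

205.67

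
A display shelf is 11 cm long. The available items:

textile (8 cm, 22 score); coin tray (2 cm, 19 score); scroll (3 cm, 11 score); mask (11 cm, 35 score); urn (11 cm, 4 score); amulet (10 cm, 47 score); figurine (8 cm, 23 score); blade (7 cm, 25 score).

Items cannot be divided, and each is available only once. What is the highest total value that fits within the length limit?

This is a 0/1 knapsack; check combinations near the capacity.
- amulet: length 10, value 47
- coin tray+blade: length 2+7=9, value 19+25=44
- coin tray+figurine: length 2+8=10, value 19+23=42
- textile+coin tray: length 8+2=10, value 22+19=41
- scroll+blade: length 3+7=10, value 11+25=36
Best: 47 score.

47 score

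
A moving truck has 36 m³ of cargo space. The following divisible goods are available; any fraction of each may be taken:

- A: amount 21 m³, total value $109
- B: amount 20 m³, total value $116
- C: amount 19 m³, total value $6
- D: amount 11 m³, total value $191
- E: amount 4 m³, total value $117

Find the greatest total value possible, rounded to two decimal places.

Take in order of value per unit:
- E (117/4 per unit): all 4 → value 117, running total 117.00
- D (191/11 per unit): all 11 → value 191, running total 308.00
- B (116/20 per unit): all 20 → value 116, running total 424.00
- A (109/21 per unit): 1 of 21 → value 1×109/21 = 5.1905, running total 429.19
Total 429.19.

429.19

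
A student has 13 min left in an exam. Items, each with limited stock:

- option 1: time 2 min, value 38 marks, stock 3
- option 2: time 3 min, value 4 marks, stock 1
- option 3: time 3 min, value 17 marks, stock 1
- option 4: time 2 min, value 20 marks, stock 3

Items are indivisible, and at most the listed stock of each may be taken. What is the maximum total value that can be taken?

174 marks

Top feasible selections:
- 3×option 1 + 3×option 4: time 12, value 174
- 3×option 1 + 1×option 3 + 2×option 4: time 13, value 171
- 3×option 1 + 1×option 2 + 2×option 4: time 13, value 158
- 3×option 1 + 2×option 4: time 10, value 154
Best: 174 marks.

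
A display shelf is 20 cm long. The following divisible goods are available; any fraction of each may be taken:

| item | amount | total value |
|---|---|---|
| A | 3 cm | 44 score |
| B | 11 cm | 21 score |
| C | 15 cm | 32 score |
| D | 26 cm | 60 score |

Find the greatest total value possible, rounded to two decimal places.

83.23

Take in order of value per unit:
- A (44/3 per unit): all 3 → value 44, running total 44.00
- D (60/26 per unit): 17 of 26 → value 17×60/26 = 39.2308, running total 83.23
Total 83.23.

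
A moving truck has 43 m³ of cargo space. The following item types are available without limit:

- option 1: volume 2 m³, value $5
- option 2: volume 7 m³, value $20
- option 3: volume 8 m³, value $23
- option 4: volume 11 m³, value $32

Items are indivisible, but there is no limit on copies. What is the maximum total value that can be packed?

Best value-per-unit is option 4 at 32/11; filling with it alone gives 3×32 = 96.
Optimal mix: 1×option 1 + 1×option 3 + 3×option 4 → volume 43, value 124.

$124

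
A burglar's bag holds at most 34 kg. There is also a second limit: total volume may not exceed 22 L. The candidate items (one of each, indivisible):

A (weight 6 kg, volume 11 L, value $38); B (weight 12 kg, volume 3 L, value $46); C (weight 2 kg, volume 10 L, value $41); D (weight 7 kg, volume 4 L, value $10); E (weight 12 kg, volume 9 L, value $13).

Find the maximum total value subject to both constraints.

$100

Feasible sets respecting both limits:
- B+C+E: weight 26, volume 22, value 100
- B+C+D: weight 21, volume 17, value 97
- A+B+D: weight 25, volume 18, value 94
Best: $100.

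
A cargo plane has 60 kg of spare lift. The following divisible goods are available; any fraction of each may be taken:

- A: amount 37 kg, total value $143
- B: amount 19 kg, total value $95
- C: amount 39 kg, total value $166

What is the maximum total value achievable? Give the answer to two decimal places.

Take in order of value per unit:
- B (95/19 per unit): all 19 → value 95, running total 95.00
- C (166/39 per unit): all 39 → value 166, running total 261.00
- A (143/37 per unit): 2 of 37 → value 2×143/37 = 7.7297, running total 268.73
Total 268.73.

268.73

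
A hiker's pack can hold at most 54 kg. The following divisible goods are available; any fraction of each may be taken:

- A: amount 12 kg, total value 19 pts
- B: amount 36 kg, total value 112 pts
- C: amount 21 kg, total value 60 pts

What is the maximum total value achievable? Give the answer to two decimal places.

163.43

Take in order of value per unit:
- B (112/36 per unit): all 36 → value 112, running total 112.00
- C (60/21 per unit): 18 of 21 → value 18×60/21 = 51.4286, running total 163.43
Total 163.43.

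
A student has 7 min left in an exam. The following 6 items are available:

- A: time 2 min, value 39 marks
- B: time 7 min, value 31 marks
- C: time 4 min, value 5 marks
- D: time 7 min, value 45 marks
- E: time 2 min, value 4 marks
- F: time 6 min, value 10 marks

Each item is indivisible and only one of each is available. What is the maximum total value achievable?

Check high-value combinations within 7 min:
- D: time 7, value 45
- A+C: time 2+4=6, value 39+5=44
- A+E: time 2+2=4, value 39+4=43
Best: 45 marks.

45 marks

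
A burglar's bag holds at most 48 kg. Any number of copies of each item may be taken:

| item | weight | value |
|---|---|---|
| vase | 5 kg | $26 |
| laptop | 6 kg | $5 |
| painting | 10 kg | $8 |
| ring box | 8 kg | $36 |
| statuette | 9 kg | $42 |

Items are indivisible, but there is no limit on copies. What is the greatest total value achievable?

Best value-per-unit is vase at 26/5; filling with it alone gives 9×26 = 234.
Optimal mix: 8×vase + 1×ring box → weight 48, value 244.

$244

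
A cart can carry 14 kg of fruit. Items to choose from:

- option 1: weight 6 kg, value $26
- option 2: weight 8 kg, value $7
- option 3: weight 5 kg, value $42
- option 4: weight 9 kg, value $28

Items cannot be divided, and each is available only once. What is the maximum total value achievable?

$70

Check high-value combinations within 14 kg:
- option 3+option 4: weight 5+9=14, value 42+28=70
- option 1+option 3: weight 6+5=11, value 26+42=68
- option 2+option 3: weight 8+5=13, value 7+42=49
- option 3: weight 5, value 42
- option 1+option 2: weight 6+8=14, value 26+7=33
Best: $70.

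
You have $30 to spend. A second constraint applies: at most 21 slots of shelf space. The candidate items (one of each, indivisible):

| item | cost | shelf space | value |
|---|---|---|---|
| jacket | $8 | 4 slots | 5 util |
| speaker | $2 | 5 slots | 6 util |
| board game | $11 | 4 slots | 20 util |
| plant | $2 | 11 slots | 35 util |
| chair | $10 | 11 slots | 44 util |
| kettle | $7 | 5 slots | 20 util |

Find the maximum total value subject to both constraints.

84 util

Feasible sets respecting both limits:
- board game+chair+kettle: cost 28, shelf space 20, value 84
- board game+plant+kettle: cost 20, shelf space 20, value 75
- speaker+board game+chair: cost 23, shelf space 20, value 70
- speaker+chair+kettle: cost 19, shelf space 21, value 70
Best: 84 util.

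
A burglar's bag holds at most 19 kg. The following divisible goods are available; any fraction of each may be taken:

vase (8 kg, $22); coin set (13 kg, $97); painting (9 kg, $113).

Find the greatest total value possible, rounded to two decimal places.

Take in order of value per unit:
- painting (113/9 per unit): all 9 → value 113, running total 113.00
- coin set (97/13 per unit): 10 of 13 → value 10×97/13 = 74.6154, running total 187.62
Total 187.62.

187.62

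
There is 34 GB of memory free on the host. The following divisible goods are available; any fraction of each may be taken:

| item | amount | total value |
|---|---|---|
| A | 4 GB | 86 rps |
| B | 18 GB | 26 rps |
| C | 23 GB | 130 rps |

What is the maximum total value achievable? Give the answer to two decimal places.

226.11

Take in order of value per unit:
- A (86/4 per unit): all 4 → value 86, running total 86.00
- C (130/23 per unit): all 23 → value 130, running total 216.00
- B (26/18 per unit): 7 of 18 → value 7×26/18 = 10.1111, running total 226.11
Total 226.11.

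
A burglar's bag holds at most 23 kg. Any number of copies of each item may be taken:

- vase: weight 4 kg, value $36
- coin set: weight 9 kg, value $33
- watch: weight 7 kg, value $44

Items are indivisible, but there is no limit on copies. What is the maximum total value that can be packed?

$188

Best value-per-unit is vase at 36/4; filling with it alone gives 5×36 = 180.
Optimal mix: 4×vase + 1×watch → weight 23, value 188.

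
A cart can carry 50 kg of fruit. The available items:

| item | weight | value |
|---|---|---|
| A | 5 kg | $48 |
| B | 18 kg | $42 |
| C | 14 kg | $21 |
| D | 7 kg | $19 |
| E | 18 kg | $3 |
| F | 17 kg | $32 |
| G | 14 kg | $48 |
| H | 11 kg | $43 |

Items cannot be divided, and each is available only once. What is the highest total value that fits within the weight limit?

This is a 0/1 knapsack; check combinations near the capacity.
- A+B+G+H: weight 5+18+14+11=48, value 48+42+48+43=181
- A+F+G+H: weight 5+17+14+11=47, value 48+32+48+43=171
- A+C+G+H: weight 5+14+14+11=44, value 48+21+48+43=160
- A+D+G+H: weight 5+7+14+11=37, value 48+19+48+43=158
- A+B+D+G: weight 5+18+7+14=44, value 48+42+19+48=157
Best: $181.

$181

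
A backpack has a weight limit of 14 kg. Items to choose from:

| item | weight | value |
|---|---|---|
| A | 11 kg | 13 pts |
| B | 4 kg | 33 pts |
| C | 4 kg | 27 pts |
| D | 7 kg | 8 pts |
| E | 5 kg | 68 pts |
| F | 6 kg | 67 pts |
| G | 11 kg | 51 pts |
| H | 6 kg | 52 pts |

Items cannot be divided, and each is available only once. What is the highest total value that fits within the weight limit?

135 pts

Check high-value combinations within 14 kg:
- E+F: weight 5+6=11, value 68+67=135
- B+C+E: weight 4+4+5=13, value 33+27+68=128
- B+C+F: weight 4+4+6=14, value 33+27+67=127
- E+H: weight 5+6=11, value 68+52=120
Best: 135 pts.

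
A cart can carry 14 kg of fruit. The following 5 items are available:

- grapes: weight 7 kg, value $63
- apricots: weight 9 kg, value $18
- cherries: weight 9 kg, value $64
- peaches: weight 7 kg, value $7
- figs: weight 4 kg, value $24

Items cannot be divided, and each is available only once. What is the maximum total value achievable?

$88

This is a 0/1 knapsack; check combinations near the capacity.
- cherries+figs: weight 9+4=13, value 64+24=88
- grapes+figs: weight 7+4=11, value 63+24=87
- grapes+peaches: weight 7+7=14, value 63+7=70
- cherries: weight 9, value 64
Best: $88.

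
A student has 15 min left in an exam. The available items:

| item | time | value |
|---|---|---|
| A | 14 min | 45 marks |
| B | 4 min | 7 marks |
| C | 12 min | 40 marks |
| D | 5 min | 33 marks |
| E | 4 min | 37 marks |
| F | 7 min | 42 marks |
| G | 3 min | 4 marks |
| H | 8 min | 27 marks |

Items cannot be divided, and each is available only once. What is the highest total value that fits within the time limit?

Check high-value combinations within 15 min:
- B+E+F: time 4+4+7=15, value 7+37+42=86
- E+F+G: time 4+7+3=14, value 37+42+4=83
- E+F: time 4+7=11, value 37+42=79
- D+F+G: time 5+7+3=15, value 33+42+4=79
Best: 86 marks.

86 marks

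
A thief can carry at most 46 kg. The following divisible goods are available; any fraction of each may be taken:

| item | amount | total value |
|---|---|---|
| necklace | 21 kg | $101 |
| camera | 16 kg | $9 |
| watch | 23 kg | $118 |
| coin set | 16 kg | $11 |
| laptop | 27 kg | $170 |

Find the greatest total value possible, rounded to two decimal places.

267.48

Take in order of value per unit:
- laptop (170/27 per unit): all 27 → value 170, running total 170.00
- watch (118/23 per unit): 19 of 23 → value 19×118/23 = 97.4783, running total 267.48
Total 267.48.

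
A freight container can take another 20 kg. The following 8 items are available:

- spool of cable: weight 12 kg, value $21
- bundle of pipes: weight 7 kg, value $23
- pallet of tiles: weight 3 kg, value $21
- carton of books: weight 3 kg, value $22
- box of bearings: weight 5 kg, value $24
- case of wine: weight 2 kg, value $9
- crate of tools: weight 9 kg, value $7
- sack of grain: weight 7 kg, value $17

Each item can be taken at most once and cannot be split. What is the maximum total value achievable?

$99

Check high-value combinations within 20 kg:
- bundle of pipes+pallet of tiles+carton of books+box of bearings+case of wine: weight 7+3+3+5+2=20, value 23+21+22+24+9=99
- pallet of tiles+carton of books+box of bearings+case of wine+sack of grain: weight 3+3+5+2+7=20, value 21+22+24+9+17=93
- bundle of pipes+pallet of tiles+carton of books+box of bearings: weight 7+3+3+5=18, value 23+21+22+24=90
- pallet of tiles+carton of books+box of bearings+sack of grain: weight 3+3+5+7=18, value 21+22+24+17=84
Best: $99.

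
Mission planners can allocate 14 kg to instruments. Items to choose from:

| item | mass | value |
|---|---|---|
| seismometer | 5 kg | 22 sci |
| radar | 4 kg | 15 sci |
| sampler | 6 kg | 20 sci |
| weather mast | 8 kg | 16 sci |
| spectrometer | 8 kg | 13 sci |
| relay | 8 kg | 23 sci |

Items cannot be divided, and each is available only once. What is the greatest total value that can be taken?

45 sci

This is a 0/1 knapsack; check combinations near the capacity.
- seismometer+relay: mass 5+8=13, value 22+23=45
- sampler+relay: mass 6+8=14, value 20+23=43
- seismometer+sampler: mass 5+6=11, value 22+20=42
- radar+relay: mass 4+8=12, value 15+23=38
- seismometer+weather mast: mass 5+8=13, value 22+16=38
Best: 45 sci.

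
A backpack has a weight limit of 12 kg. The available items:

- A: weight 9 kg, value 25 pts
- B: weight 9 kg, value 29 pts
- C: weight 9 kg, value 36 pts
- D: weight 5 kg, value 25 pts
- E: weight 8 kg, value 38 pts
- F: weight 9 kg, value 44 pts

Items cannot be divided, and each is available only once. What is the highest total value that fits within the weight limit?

This is a 0/1 knapsack; check combinations near the capacity.
- F: weight 9, value 44
- E: weight 8, value 38
- C: weight 9, value 36
Best: 44 pts.

44 pts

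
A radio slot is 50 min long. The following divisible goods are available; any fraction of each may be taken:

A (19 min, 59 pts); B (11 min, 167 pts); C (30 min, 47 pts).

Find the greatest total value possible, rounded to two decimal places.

257.33

Take in order of value per unit:
- B (167/11 per unit): all 11 → value 167, running total 167.00
- A (59/19 per unit): all 19 → value 59, running total 226.00
- C (47/30 per unit): 20 of 30 → value 20×47/30 = 31.3333, running total 257.33
Total 257.33.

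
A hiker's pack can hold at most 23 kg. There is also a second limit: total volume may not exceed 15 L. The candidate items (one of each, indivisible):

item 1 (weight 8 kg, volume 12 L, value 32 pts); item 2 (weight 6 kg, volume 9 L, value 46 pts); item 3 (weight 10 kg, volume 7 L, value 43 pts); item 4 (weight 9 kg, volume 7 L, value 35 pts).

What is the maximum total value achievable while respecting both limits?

Feasible sets respecting both limits:
- item 3+item 4: weight 19, volume 14, value 78
- item 2: weight 6, volume 9, value 46
- item 3: weight 10, volume 7, value 43
- item 4: weight 9, volume 7, value 35
Best: 78 pts.

78 pts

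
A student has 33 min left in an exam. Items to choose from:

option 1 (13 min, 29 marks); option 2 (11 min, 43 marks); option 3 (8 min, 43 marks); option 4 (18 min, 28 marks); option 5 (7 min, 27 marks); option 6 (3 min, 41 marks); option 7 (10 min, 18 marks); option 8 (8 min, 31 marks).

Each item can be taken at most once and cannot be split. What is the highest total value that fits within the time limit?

158 marks

Check high-value combinations within 33 min:
- option 2+option 3+option 6+option 8: time 11+8+3+8=30, value 43+43+41+31=158
- option 2+option 3+option 5+option 6: time 11+8+7+3=29, value 43+43+27+41=154
- option 2+option 3+option 6+option 7: time 11+8+3+10=32, value 43+43+41+18=145
- option 1+option 3+option 6+option 8: time 13+8+3+8=32, value 29+43+41+31=144
- option 3+option 5+option 6+option 8: time 8+7+3+8=26, value 43+27+41+31=142
Best: 158 marks.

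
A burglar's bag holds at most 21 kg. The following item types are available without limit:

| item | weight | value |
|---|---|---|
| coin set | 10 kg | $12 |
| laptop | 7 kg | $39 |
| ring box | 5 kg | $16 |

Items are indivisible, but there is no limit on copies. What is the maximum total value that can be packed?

Best value-per-unit is laptop at 39/7, and filling with it alone uses weight 3×7=21. No mix of the others beats 3×39 = 117.

$117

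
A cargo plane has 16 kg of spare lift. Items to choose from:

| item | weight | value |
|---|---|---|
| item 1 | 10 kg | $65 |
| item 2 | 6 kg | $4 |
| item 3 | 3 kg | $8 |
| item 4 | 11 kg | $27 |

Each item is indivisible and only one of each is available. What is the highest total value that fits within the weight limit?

$73

Check high-value combinations within 16 kg:
- item 1+item 3: weight 10+3=13, value 65+8=73
- item 1+item 2: weight 10+6=16, value 65+4=69
- item 1: weight 10, value 65
Best: $73.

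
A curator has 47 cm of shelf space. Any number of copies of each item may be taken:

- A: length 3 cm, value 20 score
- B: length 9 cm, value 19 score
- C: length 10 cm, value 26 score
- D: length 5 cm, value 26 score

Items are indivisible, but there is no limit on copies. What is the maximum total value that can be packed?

306 score

Best value-per-unit is A at 20/3; filling with it alone gives 15×20 = 300.
Optimal mix: 14×A + 1×D → length 47, value 306.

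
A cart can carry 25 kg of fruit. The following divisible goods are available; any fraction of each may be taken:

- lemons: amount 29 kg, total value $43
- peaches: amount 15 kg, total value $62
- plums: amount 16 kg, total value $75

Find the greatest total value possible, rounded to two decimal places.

Take in order of value per unit:
- plums (75/16 per unit): all 16 → value 75, running total 75.00
- peaches (62/15 per unit): 9 of 15 → value 9×62/15 = 37.2000, running total 112.20
Total 112.20.

112.20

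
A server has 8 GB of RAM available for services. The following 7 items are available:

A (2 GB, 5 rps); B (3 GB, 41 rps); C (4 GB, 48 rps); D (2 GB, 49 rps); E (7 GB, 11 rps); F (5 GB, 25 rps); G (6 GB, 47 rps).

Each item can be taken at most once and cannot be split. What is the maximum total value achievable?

Check high-value combinations within 8 GB:
- A+C+D: memory 2+4+2=8, value 5+48+49=102
- C+D: memory 4+2=6, value 48+49=97
- D+G: memory 2+6=8, value 49+47=96
- A+B+D: memory 2+3+2=7, value 5+41+49=95
- B+D: memory 3+2=5, value 41+49=90
Best: 102 rps.

102 rps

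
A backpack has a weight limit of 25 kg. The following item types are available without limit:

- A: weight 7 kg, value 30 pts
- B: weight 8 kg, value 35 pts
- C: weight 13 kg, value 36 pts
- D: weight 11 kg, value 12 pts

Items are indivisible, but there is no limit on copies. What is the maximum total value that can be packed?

Best value-per-unit is B at 35/8, and filling with it alone uses weight 3×8=24. No mix of the others beats 3×35 = 105.

105 pts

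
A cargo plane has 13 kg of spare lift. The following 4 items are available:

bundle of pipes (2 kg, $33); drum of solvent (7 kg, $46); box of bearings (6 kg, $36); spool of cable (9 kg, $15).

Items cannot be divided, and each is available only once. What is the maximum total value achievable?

$82

Check high-value combinations within 13 kg:
- drum of solvent+box of bearings: weight 7+6=13, value 46+36=82
- bundle of pipes+drum of solvent: weight 2+7=9, value 33+46=79
- bundle of pipes+box of bearings: weight 2+6=8, value 33+36=69
- bundle of pipes+spool of cable: weight 2+9=11, value 33+15=48
Best: $82.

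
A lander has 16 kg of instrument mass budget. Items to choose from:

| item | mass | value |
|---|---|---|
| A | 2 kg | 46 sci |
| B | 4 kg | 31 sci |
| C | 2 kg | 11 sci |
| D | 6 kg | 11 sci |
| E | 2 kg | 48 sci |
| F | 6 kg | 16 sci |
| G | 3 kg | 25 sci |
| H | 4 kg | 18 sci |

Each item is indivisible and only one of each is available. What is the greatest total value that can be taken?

168 sci

Check high-value combinations within 16 kg:
- A+B+E+G+H: mass 2+4+2+3+4=15, value 46+31+48+25+18=168
- A+B+C+E+G: mass 2+4+2+2+3=13, value 46+31+11+48+25=161
- A+B+C+E+H: mass 2+4+2+2+4=14, value 46+31+11+48+18=154
Best: 168 sci.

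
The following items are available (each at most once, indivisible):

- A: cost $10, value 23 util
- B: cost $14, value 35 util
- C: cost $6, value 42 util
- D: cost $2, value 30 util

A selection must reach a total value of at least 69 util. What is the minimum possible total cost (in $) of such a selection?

Subsets with value ≥ 69, sorted by total cost:
- C+D: cost 8, value 72
- A+C+D: cost 18, value 95
- B+C: cost 20, value 77
Minimum cost: 8 $.

8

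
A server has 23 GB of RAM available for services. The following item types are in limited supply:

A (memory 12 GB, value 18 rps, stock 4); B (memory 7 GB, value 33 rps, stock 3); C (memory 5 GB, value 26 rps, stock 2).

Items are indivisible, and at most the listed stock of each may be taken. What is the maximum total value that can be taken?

99 rps

Top feasible selections:
- 3×B: memory 21, value 99
- 2×B + 1×C: memory 19, value 92
- 1×B + 2×C: memory 17, value 85
Best: 99 rps.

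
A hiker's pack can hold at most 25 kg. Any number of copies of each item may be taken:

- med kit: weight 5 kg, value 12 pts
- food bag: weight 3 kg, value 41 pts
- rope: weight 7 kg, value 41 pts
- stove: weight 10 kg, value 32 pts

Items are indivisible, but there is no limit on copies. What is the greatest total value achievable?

Best value-per-unit is food bag at 41/3, and filling with it alone uses weight 8×3=24. No mix of the others beats 8×41 = 328.

328 pts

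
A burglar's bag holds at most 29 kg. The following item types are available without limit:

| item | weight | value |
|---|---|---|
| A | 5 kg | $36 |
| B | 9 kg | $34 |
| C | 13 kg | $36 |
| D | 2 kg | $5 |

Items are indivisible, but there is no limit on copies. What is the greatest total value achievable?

Best value-per-unit is A at 36/5; filling with it alone gives 5×36 = 180.
Optimal mix: 5×A + 2×D → weight 29, value 190.

$190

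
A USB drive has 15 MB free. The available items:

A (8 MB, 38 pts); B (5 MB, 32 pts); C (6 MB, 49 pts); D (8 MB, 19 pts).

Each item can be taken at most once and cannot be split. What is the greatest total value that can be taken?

Check high-value combinations within 15 MB:
- A+C: size 8+6=14, value 38+49=87
- B+C: size 5+6=11, value 32+49=81
- A+B: size 8+5=13, value 38+32=70
- C+D: size 6+8=14, value 49+19=68
Best: 87 pts.

87 pts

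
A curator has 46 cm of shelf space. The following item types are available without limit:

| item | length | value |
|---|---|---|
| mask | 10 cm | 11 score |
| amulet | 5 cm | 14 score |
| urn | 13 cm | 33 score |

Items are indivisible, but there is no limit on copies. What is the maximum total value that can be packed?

126 score

Best value-per-unit is amulet at 14/5, and filling with it alone uses length 9×5=45. No mix of the others beats 9×14 = 126.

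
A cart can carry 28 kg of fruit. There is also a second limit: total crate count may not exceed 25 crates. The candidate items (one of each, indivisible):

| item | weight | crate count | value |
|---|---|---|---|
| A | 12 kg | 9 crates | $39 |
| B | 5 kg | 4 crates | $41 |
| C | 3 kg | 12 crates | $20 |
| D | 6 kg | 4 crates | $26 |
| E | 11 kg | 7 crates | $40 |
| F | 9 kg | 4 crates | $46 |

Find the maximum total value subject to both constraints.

$133

Feasible sets respecting both limits:
- B+C+D+F: weight 23, crate count 24, value 133
- B+E+F: weight 25, crate count 15, value 127
- A+B+F: weight 26, crate count 17, value 126
- A+B+E: weight 28, crate count 20, value 120
Best: $133.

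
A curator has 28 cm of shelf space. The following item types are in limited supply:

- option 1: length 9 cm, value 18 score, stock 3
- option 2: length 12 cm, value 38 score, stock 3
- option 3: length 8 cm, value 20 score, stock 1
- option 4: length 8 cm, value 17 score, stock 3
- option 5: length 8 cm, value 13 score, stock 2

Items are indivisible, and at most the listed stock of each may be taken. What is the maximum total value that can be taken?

Top feasible selections:
- 2×option 2: length 24, value 76
- 1×option 2 + 1×option 3 + 1×option 4: length 28, value 75
- 1×option 2 + 2×option 4: length 28, value 72
- 1×option 2 + 1×option 3 + 1×option 5: length 28, value 71
Best: 76 score.

76 score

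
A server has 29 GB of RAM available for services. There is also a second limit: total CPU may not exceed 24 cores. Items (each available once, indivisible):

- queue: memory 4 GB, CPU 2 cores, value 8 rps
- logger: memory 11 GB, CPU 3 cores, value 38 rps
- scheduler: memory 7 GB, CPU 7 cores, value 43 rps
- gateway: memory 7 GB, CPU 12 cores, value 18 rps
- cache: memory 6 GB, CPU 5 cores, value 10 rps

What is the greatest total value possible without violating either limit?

107 rps

Feasible sets respecting both limits:
- queue+logger+scheduler+gateway: memory 29, CPU 24, value 107
- logger+scheduler+gateway: memory 25, CPU 22, value 99
- queue+logger+scheduler+cache: memory 28, CPU 17, value 99
Best: 107 rps.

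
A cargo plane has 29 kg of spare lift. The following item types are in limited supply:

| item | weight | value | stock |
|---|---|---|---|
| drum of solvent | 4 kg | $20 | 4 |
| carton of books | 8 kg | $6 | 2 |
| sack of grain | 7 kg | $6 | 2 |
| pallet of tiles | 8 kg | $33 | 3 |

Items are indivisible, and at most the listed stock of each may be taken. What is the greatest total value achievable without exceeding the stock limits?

Top feasible selections:
- 3×drum of solvent + 2×pallet of tiles: weight 28, value 126
- 1×drum of solvent + 3×pallet of tiles: weight 28, value 119
- 4×drum of solvent + 1×pallet of tiles: weight 24, value 113
- 2×drum of solvent + 2×pallet of tiles: weight 24, value 106
Best: $126.

$126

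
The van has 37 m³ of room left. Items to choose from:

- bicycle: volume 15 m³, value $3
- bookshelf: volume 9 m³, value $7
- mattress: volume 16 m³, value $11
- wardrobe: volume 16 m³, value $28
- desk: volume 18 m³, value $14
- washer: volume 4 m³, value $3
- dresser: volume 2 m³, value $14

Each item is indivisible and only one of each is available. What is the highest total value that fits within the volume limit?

Check high-value combinations within 37 m³:
- wardrobe+desk+dresser: volume 16+18+2=36, value 28+14+14=56
- mattress+wardrobe+dresser: volume 16+16+2=34, value 11+28+14=53
- bookshelf+wardrobe+washer+dresser: volume 9+16+4+2=31, value 7+28+3+14=52
- bookshelf+wardrobe+dresser: volume 9+16+2=27, value 7+28+14=49
Best: $56.

$56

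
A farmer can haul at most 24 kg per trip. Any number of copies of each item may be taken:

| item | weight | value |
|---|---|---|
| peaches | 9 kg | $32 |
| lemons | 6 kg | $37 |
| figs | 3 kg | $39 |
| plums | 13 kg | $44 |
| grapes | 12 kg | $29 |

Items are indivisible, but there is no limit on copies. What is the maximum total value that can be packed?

Best value-per-unit is figs at 39/3, and filling with it alone uses weight 8×3=24. No mix of the others beats 8×39 = 312.

$312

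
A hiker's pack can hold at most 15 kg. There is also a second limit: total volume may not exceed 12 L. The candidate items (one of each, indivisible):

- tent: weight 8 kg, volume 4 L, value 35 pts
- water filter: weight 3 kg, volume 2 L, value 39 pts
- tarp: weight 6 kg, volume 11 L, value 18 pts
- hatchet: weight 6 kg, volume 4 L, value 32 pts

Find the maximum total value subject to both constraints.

Feasible sets respecting both limits:
- tent+water filter: weight 11, volume 6, value 74
- water filter+hatchet: weight 9, volume 6, value 71
- tent+hatchet: weight 14, volume 8, value 67
Best: 74 pts.

74 pts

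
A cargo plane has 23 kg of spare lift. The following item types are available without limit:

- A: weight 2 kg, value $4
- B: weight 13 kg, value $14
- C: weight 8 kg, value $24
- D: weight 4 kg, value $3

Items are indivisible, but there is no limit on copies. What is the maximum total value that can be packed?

Best value-per-unit is C at 24/8; filling with it alone gives 2×24 = 48.
Optimal mix: 3×A + 2×C → weight 22, value 60.

$60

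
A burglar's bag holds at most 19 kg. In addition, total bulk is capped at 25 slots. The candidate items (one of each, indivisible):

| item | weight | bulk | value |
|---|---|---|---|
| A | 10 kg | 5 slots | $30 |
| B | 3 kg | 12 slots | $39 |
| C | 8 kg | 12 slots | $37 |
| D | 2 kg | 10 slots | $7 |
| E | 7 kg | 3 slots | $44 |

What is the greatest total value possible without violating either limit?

$90

Feasible sets respecting both limits:
- B+D+E: weight 12, bulk 25, value 90
- C+D+E: weight 17, bulk 25, value 88
- B+E: weight 10, bulk 15, value 83
Best: $90.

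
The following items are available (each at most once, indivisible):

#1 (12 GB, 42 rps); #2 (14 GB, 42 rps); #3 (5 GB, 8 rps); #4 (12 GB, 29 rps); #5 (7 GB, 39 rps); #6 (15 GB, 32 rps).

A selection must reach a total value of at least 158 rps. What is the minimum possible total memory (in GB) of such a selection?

Subsets with value ≥ 158, sorted by total memory:
- #1+#2+#3+#4+#5: memory 50, value 160
- #1+#2+#3+#5+#6: memory 53, value 163
- #1+#2+#4+#5+#6: memory 60, value 184
- #1+#2+#3+#4+#5+#6: memory 65, value 192
Minimum memory: 50 GB.

50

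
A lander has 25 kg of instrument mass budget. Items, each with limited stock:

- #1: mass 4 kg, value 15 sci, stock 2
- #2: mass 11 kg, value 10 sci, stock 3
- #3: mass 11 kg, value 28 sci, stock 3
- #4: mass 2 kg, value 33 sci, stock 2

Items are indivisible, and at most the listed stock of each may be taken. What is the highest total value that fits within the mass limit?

124 sci

Top feasible selections:
- 2×#1 + 1×#3 + 2×#4: mass 23, value 124
- 1×#1 + 1×#3 + 2×#4: mass 19, value 109
Best: 124 sci.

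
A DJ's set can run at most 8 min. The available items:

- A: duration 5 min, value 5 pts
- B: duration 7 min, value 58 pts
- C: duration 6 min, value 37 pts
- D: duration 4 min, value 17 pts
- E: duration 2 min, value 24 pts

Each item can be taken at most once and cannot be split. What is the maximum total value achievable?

This is a 0/1 knapsack; check combinations near the capacity.
- C+E: duration 6+2=8, value 37+24=61
- B: duration 7, value 58
- D+E: duration 4+2=6, value 17+24=41
Best: 61 pts.

61 pts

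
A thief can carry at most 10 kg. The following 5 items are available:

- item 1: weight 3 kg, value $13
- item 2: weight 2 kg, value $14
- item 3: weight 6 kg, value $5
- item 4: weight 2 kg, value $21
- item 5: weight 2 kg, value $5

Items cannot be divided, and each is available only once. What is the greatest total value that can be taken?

Check high-value combinations within 10 kg:
- item 1+item 2+item 4+item 5: weight 3+2+2+2=9, value 13+14+21+5=53
- item 1+item 2+item 4: weight 3+2+2=7, value 13+14+21=48
- item 2+item 4+item 5: weight 2+2+2=6, value 14+21+5=40
- item 2+item 3+item 4: weight 2+6+2=10, value 14+5+21=40
Best: $53.

$53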